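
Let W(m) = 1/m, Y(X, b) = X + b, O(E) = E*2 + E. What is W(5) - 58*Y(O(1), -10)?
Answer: 2031/5 ≈ 406.20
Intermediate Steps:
O(E) = 3*E (O(E) = 2*E + E = 3*E)
W(5) - 58*Y(O(1), -10) = 1/5 - 58*(3*1 - 10) = ⅕ - 58*(3 - 10) = ⅕ - 58*(-7) = ⅕ + 406 = 2031/5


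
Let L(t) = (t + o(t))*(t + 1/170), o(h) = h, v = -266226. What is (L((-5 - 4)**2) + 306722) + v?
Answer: 4557611/85 ≈ 53619.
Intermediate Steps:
L(t) = 2*t*(1/170 + t) (L(t) = (t + t)*(t + 1/170) = (2*t)*(t + 1/170) = (2*t)*(1/170 + t) = 2*t*(1/170 + t))
(L((-5 - 4)**2) + 306722) + v = ((-5 - 4)**2*(1 + 170*(-5 - 4)**2)/85 + 306722) - 266226 = ((1/85)*(-9)**2*(1 + 170*(-9)**2) + 306722) - 266226 = ((1/85)*81*(1 + 170*81) + 306722) - 266226 = ((1/85)*81*(1 + 13770) + 306722) - 266226 = ((1/85)*81*13771 + 306722) - 266226 = (1115451/85 + 306722) - 266226 = 27186821/85 - 266226 = 4557611/85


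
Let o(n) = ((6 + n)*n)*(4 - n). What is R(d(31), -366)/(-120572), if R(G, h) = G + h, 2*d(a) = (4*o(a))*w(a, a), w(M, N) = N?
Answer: 480111/30143 ≈ 15.928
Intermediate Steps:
o(n) = n*(4 - n)*(6 + n) (o(n) = (n*(6 + n))*(4 - n) = n*(4 - n)*(6 + n))
d(a) = 2*a²*(24 - a² - 2*a) (d(a) = ((4*(a*(24 - a² - 2*a)))*a)/2 = ((4*a*(24 - a² - 2*a))*a)/2 = (4*a²*(24 - a² - 2*a))/2 = 2*a²*(24 - a² - 2*a))
R(d(31), -366)/(-120572) = (2*31²*(24 - 1*31² - 2*31) - 366)/(-120572) = (2*961*(24 - 1*961 - 62) - 366)*(-1/120572) = (2*961*(24 - 961 - 62) - 366)*(-1/120572) = (2*961*(-999) - 366)*(-1/120572) = (-1920078 - 366)*(-1/120572) = -1920444*(-1/120572) = 480111/30143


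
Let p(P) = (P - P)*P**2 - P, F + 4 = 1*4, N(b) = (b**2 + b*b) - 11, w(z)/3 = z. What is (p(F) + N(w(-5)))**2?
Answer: 192721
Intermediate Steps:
w(z) = 3*z
N(b) = -11 + 2*b**2 (N(b) = (b**2 + b**2) - 11 = 2*b**2 - 11 = -11 + 2*b**2)
F = 0 (F = -4 + 1*4 = -4 + 4 = 0)
p(P) = -P (p(P) = 0*P**2 - P = 0 - P = -P)
(p(F) + N(w(-5)))**2 = (-1*0 + (-11 + 2*(3*(-5))**2))**2 = (0 + (-11 + 2*(-15)**2))**2 = (0 + (-11 + 2*225))**2 = (0 + (-11 + 450))**2 = (0 + 439)**2 = 439**2 = 192721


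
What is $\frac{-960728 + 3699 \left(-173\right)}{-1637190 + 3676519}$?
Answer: $- \frac{1600655}{2039329} \approx -0.78489$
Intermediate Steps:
$\frac{-960728 + 3699 \left(-173\right)}{-1637190 + 3676519} = \frac{-960728 - 639927}{2039329} = \left(-1600655\right) \frac{1}{2039329} = - \frac{1600655}{2039329}$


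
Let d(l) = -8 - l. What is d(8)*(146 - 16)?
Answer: -2080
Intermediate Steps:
d(8)*(146 - 16) = (-8 - 1*8)*(146 - 16) = (-8 - 8)*130 = -16*130 = -2080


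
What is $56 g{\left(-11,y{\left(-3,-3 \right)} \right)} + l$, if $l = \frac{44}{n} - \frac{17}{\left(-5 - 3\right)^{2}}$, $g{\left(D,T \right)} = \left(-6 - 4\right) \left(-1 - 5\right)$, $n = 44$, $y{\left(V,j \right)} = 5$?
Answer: $\frac{215087}{64} \approx 3360.7$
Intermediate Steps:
$g{\left(D,T \right)} = 60$ ($g{\left(D,T \right)} = \left(-10\right) \left(-6\right) = 60$)
$l = \frac{47}{64}$ ($l = \frac{44}{44} - \frac{17}{\left(-5 - 3\right)^{2}} = 44 \cdot \frac{1}{44} - \frac{17}{\left(-8\right)^{2}} = 1 - \frac{17}{64} = \frac{47}{64} \approx 0.73438$)
$56 g{\left(-11,y{\left(-3,-3 \right)} \right)} + l = 56 \cdot 60 + \frac{47}{64} = 3360 + \frac{47}{64} = \frac{215087}{64}$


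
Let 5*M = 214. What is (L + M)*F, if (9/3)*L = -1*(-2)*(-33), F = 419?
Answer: 43576/5 ≈ 8715.2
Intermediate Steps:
M = 214/5 (M = (⅕)*214 = 214/5 ≈ 42.800)
L = -22 (L = (-1*(-2)*(-33))/3 = (2*(-33))/3 = (⅓)*(-66) = -22)
(L + M)*F = (-22 + 214/5)*419 = (104/5)*419 = 43576/5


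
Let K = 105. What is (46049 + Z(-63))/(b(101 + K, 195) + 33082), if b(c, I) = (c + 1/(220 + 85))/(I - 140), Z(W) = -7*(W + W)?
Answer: 787267525/555013381 ≈ 1.4185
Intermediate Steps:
Z(W) = -14*W
b(c, I) = (1/305 + c)/(-140 + I) (b(c, I) = (c + 1/305)/(-140 + I) = (1/305 + c)/(-140 + I))
(46049 + Z(-63))/(b(101 + K, 195) + 33082) = (46049 - 14*(-63))/((1/305 + (101 + 105))/(-140 + 195) + 33082) = (46049 + 882)/((1/305 + 206)/55 + 33082) = 46931/((1/55)*(62831/305) + 33082) = 46931/(62831/16775 + 33082) = 46931/(555013381/16775) = 46931*(16775/555013381) = 787267525/555013381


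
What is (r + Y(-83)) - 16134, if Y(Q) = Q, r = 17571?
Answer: 1354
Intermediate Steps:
(r + Y(-83)) - 16134 = (17571 - 83) - 16134 = 17488 - 16134 = 1354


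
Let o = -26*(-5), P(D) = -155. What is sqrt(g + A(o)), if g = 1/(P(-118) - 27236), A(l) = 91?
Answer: 2*sqrt(348338055)/3913 ≈ 9.5394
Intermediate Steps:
o = 130
g = -1/27391 (g = 1/(-155 - 27236) = 1/(-27391) = -1/27391 ≈ -3.6508e-5)
sqrt(g + A(o)) = sqrt(-1/27391 + 91) = sqrt(2492580/27391) = 2*sqrt(348338055)/3913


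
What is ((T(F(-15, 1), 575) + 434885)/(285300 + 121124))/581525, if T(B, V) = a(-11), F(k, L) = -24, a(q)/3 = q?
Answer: 108713/59086429150 ≈ 1.8399e-6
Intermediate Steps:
a(q) = 3*q
T(B, V) = -33 (T(B, V) = 3*(-11) = -33)
((T(F(-15, 1), 575) + 434885)/(285300 + 121124))/581525 = ((-33 + 434885)/(285300 + 121124))/581525 = (434852/406424)*(1/581525) = (434852*(1/406424))*(1/581525) = (108713/101606)*(1/581525) = 108713/59086429150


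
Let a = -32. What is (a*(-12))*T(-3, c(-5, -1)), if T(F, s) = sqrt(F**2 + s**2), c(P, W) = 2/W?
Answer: 384*sqrt(13) ≈ 1384.5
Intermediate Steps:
(a*(-12))*T(-3, c(-5, -1)) = (-32*(-12))*sqrt((-3)**2 + (2/(-1))**2) = 384*sqrt(9 + (2*(-1))**2) = 384*sqrt(9 + (-2)**2) = 384*sqrt(9 + 4) = 384*sqrt(13)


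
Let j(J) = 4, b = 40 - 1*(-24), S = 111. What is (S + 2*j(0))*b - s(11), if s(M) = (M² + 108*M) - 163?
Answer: 6470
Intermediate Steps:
b = 64 (b = 40 + 24 = 64)
s(M) = -163 + M² + 108*M
(S + 2*j(0))*b - s(11) = (111 + 2*4)*64 - (-163 + 11² + 108*11) = (111 + 8)*64 - (-163 + 121 + 1188) = 119*64 - 1*1146 = 7616 - 1146 = 6470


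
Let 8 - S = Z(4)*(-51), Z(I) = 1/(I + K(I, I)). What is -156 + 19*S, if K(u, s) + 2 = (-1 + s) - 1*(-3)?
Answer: 937/8 ≈ 117.13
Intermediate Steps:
K(u, s) = s (K(u, s) = -2 + ((-1 + s) - 1*(-3)) = -2 + ((-1 + s) + 3) = -2 + (2 + s) = s)
Z(I) = 1/(2*I) (Z(I) = 1/(I + I) = 1/(2*I))
S = 115/8 (S = 8 - (½)/4*(-51) = 8 - (½)*(¼)*(-51) = 8 - (-51)/8 = 8 - 1*(-51/8) = 8 + 51/8 = 115/8 ≈ 14.375)
-156 + 19*S = -156 + 19*(115/8) = -156 + 2185/8 = 937/8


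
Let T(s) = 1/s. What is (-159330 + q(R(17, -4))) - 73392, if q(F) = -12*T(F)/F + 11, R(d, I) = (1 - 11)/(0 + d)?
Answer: -5818642/25 ≈ -2.3275e+5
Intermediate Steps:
R(d, I) = -10/d
q(F) = 11 - 12/F**2 (q(F) = -12/(F*F) + 11 = -12/F**2 + 11 = 11 - 12/F**2)
(-159330 + q(R(17, -4))) - 73392 = (-159330 + (11 - 12/(-10/17)**2)) - 73392 = (-159330 + (11 - 12*289/100)) - 73392 = (-159330 + (11 - 867/25)) - 73392 = (-159330 - 592/25) - 73392 = -3983842/25 - 73392 = -5818642/25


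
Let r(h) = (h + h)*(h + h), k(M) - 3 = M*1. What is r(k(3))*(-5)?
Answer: -720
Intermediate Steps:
k(M) = 3 + M (k(M) = 3 + M*1 = 3 + M)
r(h) = 4*h² (r(h) = (2*h)*(2*h) = 4*h²)
r(k(3))*(-5) = (4*(3 + 3)²)*(-5) = (4*6²)*(-5) = (4*36)*(-5) = 144*(-5) = -720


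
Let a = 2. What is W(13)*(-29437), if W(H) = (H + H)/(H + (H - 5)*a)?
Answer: -765362/29 ≈ -26392.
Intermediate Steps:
W(H) = 2*H/(-10 + 3*H) (W(H) = (H + H)/(H + (H - 5)*2) = (2*H)/(H + (-5 + H)*2) = (2*H)/(H + (-10 + 2*H)) = (2*H)/(-10 + 3*H) = 2*H/(-10 + 3*H))
W(13)*(-29437) = (2*13/(-10 + 3*13))*(-29437) = (2*13/(-10 + 39))*(-29437) = (2*13/29)*(-29437) = (2*13*(1/29))*(-29437) = (26/29)*(-29437) = -765362/29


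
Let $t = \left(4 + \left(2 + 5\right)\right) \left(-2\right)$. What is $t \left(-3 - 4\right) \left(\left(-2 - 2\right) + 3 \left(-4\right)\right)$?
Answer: $-2464$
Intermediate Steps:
$t = -22$ ($t = \left(4 + 7\right) \left(-2\right) = 11 \left(-2\right) = -22$)
$t \left(-3 - 4\right) \left(\left(-2 - 2\right) + 3 \left(-4\right)\right) = - 22 \left(-3 - 4\right) \left(\left(-2 - 2\right) + 3 \left(-4\right)\right) = \left(-22\right) \left(-7\right) \left(\left(-2 - 2\right) - 12\right) = 154 \left(-4 - 12\right) = 154 \left(-16\right) = -2464$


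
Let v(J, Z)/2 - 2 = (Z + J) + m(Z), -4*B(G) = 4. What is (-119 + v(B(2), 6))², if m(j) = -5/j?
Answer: 102400/9 ≈ 11378.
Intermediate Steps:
B(G) = -1 (B(G) = -¼*4 = -1)
v(J, Z) = 4 - 10/Z + 2*J + 2*Z (v(J, Z) = 4 + 2*((Z + J) - 5/Z) = 4 + 2*((J + Z) - 5/Z) = 4 + 2*(J + Z - 5/Z) = 4 + (-10/Z + 2*J + 2*Z) = 4 - 10/Z + 2*J + 2*Z)
(-119 + v(B(2), 6))² = (-119 + 2*(-5 + 6*(2 - 1 + 6))/6)² = (-119 + 2*(⅙)*(-5 + 6*7))² = (-119 + 2*(⅙)*(-5 + 42))² = (-119 + 2*(⅙)*37)² = (-119 + 37/3)² = (-320/3)² = 102400/9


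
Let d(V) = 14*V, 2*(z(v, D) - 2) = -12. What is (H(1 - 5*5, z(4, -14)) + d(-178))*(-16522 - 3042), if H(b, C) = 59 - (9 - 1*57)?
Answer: 46660140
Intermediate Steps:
z(v, D) = -4 (z(v, D) = 2 + (½)*(-12) = 2 - 6 = -4)
H(b, C) = 107 (H(b, C) = 59 - (9 - 57) = 59 - 1*(-48) = 59 + 48 = 107)
(H(1 - 5*5, z(4, -14)) + d(-178))*(-16522 - 3042) = (107 + 14*(-178))*(-16522 - 3042) = (107 - 2492)*(-19564) = -2385*(-19564) = 46660140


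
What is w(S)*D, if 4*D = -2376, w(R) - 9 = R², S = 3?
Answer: -10692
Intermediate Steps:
w(R) = 9 + R²
D = -594 (D = (¼)*(-2376) = -594)
w(S)*D = (9 + 3²)*(-594) = (9 + 9)*(-594) = 18*(-594) = -10692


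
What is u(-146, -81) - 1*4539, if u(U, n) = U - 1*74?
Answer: -4759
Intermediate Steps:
u(U, n) = -74 + U (u(U, n) = U - 74 = -74 + U)
u(-146, -81) - 1*4539 = (-74 - 146) - 1*4539 = -220 - 4539 = -4759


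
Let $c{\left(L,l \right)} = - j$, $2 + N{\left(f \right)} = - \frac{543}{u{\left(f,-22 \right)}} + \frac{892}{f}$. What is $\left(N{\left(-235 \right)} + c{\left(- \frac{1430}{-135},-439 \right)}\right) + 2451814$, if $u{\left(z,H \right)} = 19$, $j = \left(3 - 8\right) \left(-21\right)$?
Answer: $\frac{10946727202}{4465} \approx 2.4517 \cdot 10^{6}$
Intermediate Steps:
$j = 105$ ($j = \left(-5\right) \left(-21\right) = 105$)
$N{\left(f \right)} = - \frac{581}{19} + \frac{892}{f}$ ($N{\left(f \right)} = -2 + \left(- \frac{543}{19} + \frac{892}{f}\right) = -2 + \left(\left(-543\right) \frac{1}{19} + \frac{892}{f}\right) = -2 - \left(\frac{543}{19} - \frac{892}{f}\right) = - \frac{581}{19} + \frac{892}{f}$)
$c{\left(L,l \right)} = -105$ ($c{\left(L,l \right)} = \left(-1\right) 105 = -105$)
$\left(N{\left(-235 \right)} + c{\left(- \frac{1430}{-135},-439 \right)}\right) + 2451814 = \left(\left(- \frac{581}{19} + \frac{892}{-235}\right) - 105\right) + 2451814 = \left(\left(- \frac{581}{19} + 892 \left(- \frac{1}{235}\right)\right) - 105\right) + 2451814 = \left(\left(- \frac{581}{19} - \frac{892}{235}\right) - 105\right) + 2451814 = \left(- \frac{153483}{4465} - 105\right) + 2451814 = - \frac{622308}{4465} + 2451814 = \frac{10946727202}{4465}$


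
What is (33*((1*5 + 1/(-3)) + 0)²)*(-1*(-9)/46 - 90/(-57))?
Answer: 557326/437 ≈ 1275.3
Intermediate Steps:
(33*((1*5 + 1/(-3)) + 0)²)*(-1*(-9)/46 - 90/(-57)) = (33*((5 - ⅓) + 0)²)*(9*(1/46) - 90*(-1/57)) = (33*(14/3 + 0)²)*(9/46 + 30/19) = (33*(14/3)²)*(1551/874) = (33*(196/9))*(1551/874) = (2156/3)*(1551/874) = 557326/437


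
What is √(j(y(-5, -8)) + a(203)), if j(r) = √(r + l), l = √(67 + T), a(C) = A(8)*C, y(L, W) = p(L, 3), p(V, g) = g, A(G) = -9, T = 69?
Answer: √(-1827 + √(3 + 2*√34)) ≈ 42.699*I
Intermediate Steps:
y(L, W) = 3
a(C) = -9*C
l = 2*√34 (l = √(67 + 69) = √136 = 2*√34 ≈ 11.662)
j(r) = √(r + 2*√34)
√(j(y(-5, -8)) + a(203)) = √(√(3 + 2*√34) - 9*203) = √(√(3 + 2*√34) - 1827) = √(-1827 + √(3 + 2*√34))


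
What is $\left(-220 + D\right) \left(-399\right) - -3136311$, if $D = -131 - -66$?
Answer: $3250026$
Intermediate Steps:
$D = -65$ ($D = -131 + \left(-157 + 223\right) = -131 + 66 = -65$)
$\left(-220 + D\right) \left(-399\right) - -3136311 = \left(-220 - 65\right) \left(-399\right) - -3136311 = \left(-285\right) \left(-399\right) + 3136311 = 113715 + 3136311 = 3250026$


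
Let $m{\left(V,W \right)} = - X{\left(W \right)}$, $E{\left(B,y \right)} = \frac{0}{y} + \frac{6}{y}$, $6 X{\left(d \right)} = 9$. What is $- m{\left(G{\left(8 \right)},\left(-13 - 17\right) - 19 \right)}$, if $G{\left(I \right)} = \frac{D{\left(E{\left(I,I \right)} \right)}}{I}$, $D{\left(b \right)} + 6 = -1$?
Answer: $\frac{3}{2} \approx 1.5$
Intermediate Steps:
$X{\left(d \right)} = \frac{3}{2}$ ($X{\left(d \right)} = \frac{1}{6} \cdot 9 = \frac{3}{2}$)
$E{\left(B,y \right)} = \frac{6}{y}$ ($E{\left(B,y \right)} = 0 + \frac{6}{y} = \frac{6}{y}$)
$D{\left(b \right)} = -7$ ($D{\left(b \right)} = -6 - 1 = -7$)
$G{\left(I \right)} = - \frac{7}{I}$
$m{\left(V,W \right)} = - \frac{3}{2}$ ($m{\left(V,W \right)} = \left(-1\right) \frac{3}{2} = - \frac{3}{2}$)
$- m{\left(G{\left(8 \right)},\left(-13 - 17\right) - 19 \right)} = \left(-1\right) \left(- \frac{3}{2}\right) = \frac{3}{2}$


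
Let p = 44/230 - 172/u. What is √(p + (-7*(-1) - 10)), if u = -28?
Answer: 2*√540155/805 ≈ 1.8260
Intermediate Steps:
p = 5099/805 (p = 44/230 - 172/(-28) = 44*(1/230) - 172*(-1/28) = 22/115 + 43/7 = 5099/805 ≈ 6.3342)
√(p + (-7*(-1) - 10)) = √(5099/805 + (-7*(-1) - 10)) = √(5099/805 + (7 - 10)) = √(5099/805 - 3) = √(2684/805) = 2*√540155/805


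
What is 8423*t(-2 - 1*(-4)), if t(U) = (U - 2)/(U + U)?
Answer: 0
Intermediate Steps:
t(U) = (-2 + U)/(2*U) (t(U) = (-2 + U)/((2*U)) = (-2 + U)*(1/(2*U)) = (-2 + U)/(2*U))
8423*t(-2 - 1*(-4)) = 8423*((-2 + (-2 - 1*(-4)))/(2*(-2 - 1*(-4)))) = 8423*((-2 + (-2 + 4))/(2*(-2 + 4))) = 8423*((1/2)*(-2 + 2)/2) = 8423*((1/2)*(1/2)*0) = 8423*0 = 0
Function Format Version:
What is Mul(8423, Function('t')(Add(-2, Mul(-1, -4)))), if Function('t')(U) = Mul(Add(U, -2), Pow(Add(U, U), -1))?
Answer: 0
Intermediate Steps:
Function('t')(U) = Mul(Rational(1, 2), Pow(U, -1), Add(-2, U)) (Function('t')(U) = Mul(Add(-2, U), Pow(Mul(2, U), -1)) = Mul(Add(-2, U), Mul(Rational(1, 2), Pow(U, -1))) = Mul(Rational(1, 2), Pow(U, -1), Add(-2, U)))
Mul(8423, Function('t')(Add(-2, Mul(-1, -4)))) = Mul(8423, Mul(Rational(1, 2), Pow(Add(-2, Mul(-1, -4)), -1), Add(-2, Add(-2, Mul(-1, -4))))) = Mul(8423, Mul(Rational(1, 2), Pow(Add(-2, 4), -1), Add(-2, Add(-2, 4)))) = Mul(8423, Mul(Rational(1, 2), Pow(2, -1), Add(-2, 2))) = Mul(8423, Mul(Rational(1, 2), Rational(1, 2), 0)) = Mul(8423, 0) = 0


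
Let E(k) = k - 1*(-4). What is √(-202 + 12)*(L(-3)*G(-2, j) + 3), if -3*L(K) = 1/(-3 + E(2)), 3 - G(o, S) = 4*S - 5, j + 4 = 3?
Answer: 5*I*√190/3 ≈ 22.973*I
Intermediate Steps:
j = -1 (j = -4 + 3 = -1)
G(o, S) = 8 - 4*S (G(o, S) = 3 - (4*S - 5) = 3 - (-5 + 4*S) = 3 + (5 - 4*S) = 8 - 4*S)
E(k) = 4 + k (E(k) = k + 4 = 4 + k)
L(K) = -⅑ (L(K) = -1/(3*(-3 + (4 + 2))) = -1/(3*(-3 + 6)) = -⅓/3 = -⅓*⅓ = -⅑)
√(-202 + 12)*(L(-3)*G(-2, j) + 3) = √(-202 + 12)*(-(8 - 4*(-1))/9 + 3) = √(-190)*(-(8 + 4)/9 + 3) = (I*√190)*(-⅑*12 + 3) = (I*√190)*(-4/3 + 3) = (I*√190)*(5/3) = 5*I*√190/3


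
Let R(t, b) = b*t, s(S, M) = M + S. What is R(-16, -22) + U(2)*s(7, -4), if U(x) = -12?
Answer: 316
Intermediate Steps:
R(-16, -22) + U(2)*s(7, -4) = -22*(-16) - 12*(-4 + 7) = 352 - 12*3 = 352 - 36 = 316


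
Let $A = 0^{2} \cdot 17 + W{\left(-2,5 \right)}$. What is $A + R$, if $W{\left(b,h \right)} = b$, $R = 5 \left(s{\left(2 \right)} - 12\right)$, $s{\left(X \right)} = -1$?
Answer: $-67$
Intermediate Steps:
$R = -65$ ($R = 5 \left(-1 - 12\right) = 5 \left(-13\right) = -65$)
$A = -2$ ($A = 0^{2} \cdot 17 - 2 = 0 \cdot 17 - 2 = 0 - 2 = -2$)
$A + R = -2 - 65 = -67$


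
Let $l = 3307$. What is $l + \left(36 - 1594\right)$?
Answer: $1749$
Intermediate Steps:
$l + \left(36 - 1594\right) = 3307 + \left(36 - 1594\right) = 3307 - 1558 = 1749$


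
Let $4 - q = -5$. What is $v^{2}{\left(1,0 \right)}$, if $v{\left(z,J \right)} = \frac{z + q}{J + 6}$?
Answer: $\frac{25}{9} \approx 2.7778$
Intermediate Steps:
$q = 9$ ($q = 4 - -5 = 4 + 5 = 9$)
$v{\left(z,J \right)} = \frac{9 + z}{6 + J}$ ($v{\left(z,J \right)} = \frac{z + 9}{J + 6} = \frac{9 + z}{6 + J}$)
$v^{2}{\left(1,0 \right)} = \left(\frac{9 + 1}{6 + 0}\right)^{2} = \left(\frac{1}{6} \cdot 10\right)^{2} = \left(\frac{5}{3}\right)^{2} = \frac{25}{9}$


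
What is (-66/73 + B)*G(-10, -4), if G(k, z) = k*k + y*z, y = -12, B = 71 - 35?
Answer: 379176/73 ≈ 5194.2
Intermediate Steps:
B = 36
G(k, z) = k**2 - 12*z (G(k, z) = k*k - 12*z = k**2 - 12*z)
(-66/73 + B)*G(-10, -4) = (-66/73 + 36)*((-10)**2 - 12*(-4)) = (-66*1/73 + 36)*(100 + 48) = (-66/73 + 36)*148 = (2562/73)*148 = 379176/73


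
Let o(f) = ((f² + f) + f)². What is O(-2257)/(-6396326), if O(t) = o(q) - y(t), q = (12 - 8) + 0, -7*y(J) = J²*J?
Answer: 11497264561/44774282 ≈ 256.78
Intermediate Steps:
y(J) = -J³/7 (y(J) = -J²*J/7 = -J³/7)
q = 4 (q = 4 + 0 = 4)
o(f) = (f² + 2*f)² (o(f) = ((f + f²) + f)² = (f² + 2*f)²)
O(t) = 576 + t³/7 (O(t) = 4²*(2 + 4)² - (-1)*t³/7 = 16*6² + t³/7 = 16*36 + t³/7 = 576 + t³/7)
O(-2257)/(-6396326) = (576 + (⅐)*(-2257)³)/(-6396326) = (576 + (⅐)*(-11497268593))*(-1/6396326) = (576 - 11497268593/7)*(-1/6396326) = -11497264561/7*(-1/6396326) = 11497264561/44774282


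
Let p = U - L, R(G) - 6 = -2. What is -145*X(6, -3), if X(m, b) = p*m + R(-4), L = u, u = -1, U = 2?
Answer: -3190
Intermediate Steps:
R(G) = 4 (R(G) = 6 - 2 = 4)
L = -1
p = 3 (p = 2 - 1*(-1) = 2 + 1 = 3)
X(m, b) = 4 + 3*m (X(m, b) = 3*m + 4 = 4 + 3*m)
-145*X(6, -3) = -145*(4 + 3*6) = -145*(4 + 18) = -145*22 = -3190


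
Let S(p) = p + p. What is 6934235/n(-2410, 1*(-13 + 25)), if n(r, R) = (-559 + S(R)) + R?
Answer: -6934235/523 ≈ -13259.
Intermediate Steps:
S(p) = 2*p
n(r, R) = -559 + 3*R (n(r, R) = (-559 + 2*R) + R = -559 + 3*R)
6934235/n(-2410, 1*(-13 + 25)) = 6934235/(-559 + 3*(1*(-13 + 25))) = 6934235/(-559 + 3*(1*12)) = 6934235/(-559 + 3*12) = 6934235/(-559 + 36) = 6934235/(-523) = 6934235*(-1/523) = -6934235/523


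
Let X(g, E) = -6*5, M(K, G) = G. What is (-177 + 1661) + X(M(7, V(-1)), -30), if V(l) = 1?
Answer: 1454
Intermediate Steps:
X(g, E) = -30
(-177 + 1661) + X(M(7, V(-1)), -30) = (-177 + 1661) - 30 = 1484 - 30 = 1454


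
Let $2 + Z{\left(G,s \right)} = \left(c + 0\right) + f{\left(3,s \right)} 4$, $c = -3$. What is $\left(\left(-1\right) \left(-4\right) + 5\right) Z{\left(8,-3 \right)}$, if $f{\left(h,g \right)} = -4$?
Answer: $-189$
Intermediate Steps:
$Z{\left(G,s \right)} = -21$ ($Z{\left(G,s \right)} = -2 + \left(\left(-3 + 0\right) - 16\right) = -2 - 19 = -21$)
$\left(\left(-1\right) \left(-4\right) + 5\right) Z{\left(8,-3 \right)} = \left(\left(-1\right) \left(-4\right) + 5\right) \left(-21\right) = \left(4 + 5\right) \left(-21\right) = 9 \left(-21\right) = -189$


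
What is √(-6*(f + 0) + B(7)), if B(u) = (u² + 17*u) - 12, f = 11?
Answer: 3*√10 ≈ 9.4868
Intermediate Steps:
B(u) = -12 + u² + 17*u
√(-6*(f + 0) + B(7)) = √(-6*(11 + 0) + (-12 + 7² + 17*7)) = √(-6*11 + (-12 + 49 + 119)) = √(-66 + 156) = √90 = 3*√10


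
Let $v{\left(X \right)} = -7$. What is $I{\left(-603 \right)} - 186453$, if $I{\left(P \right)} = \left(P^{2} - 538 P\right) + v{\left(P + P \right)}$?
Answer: $501563$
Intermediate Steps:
$I{\left(P \right)} = -7 + P^{2} - 538 P$ ($I{\left(P \right)} = \left(P^{2} - 538 P\right) - 7 = -7 + P^{2} - 538 P$)
$I{\left(-603 \right)} - 186453 = \left(-7 + \left(-603\right)^{2} - -324414\right) - 186453 = \left(-7 + 363609 + 324414\right) - 186453 = 688016 - 186453 = 501563$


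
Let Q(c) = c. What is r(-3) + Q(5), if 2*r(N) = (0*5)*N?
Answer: 5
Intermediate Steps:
r(N) = 0 (r(N) = ((0*5)*N)/2 = (0*N)/2 = (½)*0 = 0)
r(-3) + Q(5) = 0 + 5 = 5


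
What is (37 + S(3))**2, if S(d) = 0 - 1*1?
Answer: 1296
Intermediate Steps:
S(d) = -1 (S(d) = 0 - 1 = -1)
(37 + S(3))**2 = (37 - 1)**2 = 36**2 = 1296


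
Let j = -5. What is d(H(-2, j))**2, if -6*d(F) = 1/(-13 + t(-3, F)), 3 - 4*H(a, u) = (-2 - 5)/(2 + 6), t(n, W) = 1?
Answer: 1/5184 ≈ 0.00019290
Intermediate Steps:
H(a, u) = 31/32 (H(a, u) = 3/4 - (-2 - 5)/(4*(2 + 6)) = 3/4 - (-7)/(4*8) = 3/4 - 1/4*(-7/8) = 3/4 + 7/32 = 31/32)
d(F) = 1/72 (d(F) = -1/(6*(-13 + 1)) = -1/6/(-12) = -1/6*(-1/12) = 1/72)
d(H(-2, j))**2 = (1/72)**2 = 1/5184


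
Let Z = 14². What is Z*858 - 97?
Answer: 168071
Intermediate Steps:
Z = 196
Z*858 - 97 = 196*858 - 97 = 168168 - 97 = 168071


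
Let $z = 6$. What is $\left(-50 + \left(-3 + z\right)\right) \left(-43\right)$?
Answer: $2021$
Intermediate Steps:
$\left(-50 + \left(-3 + z\right)\right) \left(-43\right) = \left(-50 + \left(-3 + 6\right)\right) \left(-43\right) = \left(-50 + 3\right) \left(-43\right) = \left(-47\right) \left(-43\right) = 2021$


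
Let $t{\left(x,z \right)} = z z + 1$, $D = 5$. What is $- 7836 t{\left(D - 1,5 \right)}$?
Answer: $-203736$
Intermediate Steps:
$t{\left(x,z \right)} = 1 + z^{2}$ ($t{\left(x,z \right)} = z^{2} + 1 = 1 + z^{2}$)
$- 7836 t{\left(D - 1,5 \right)} = - 7836 \left(1 + 5^{2}\right) = - 7836 \left(1 + 25\right) = \left(-7836\right) 26 = -203736$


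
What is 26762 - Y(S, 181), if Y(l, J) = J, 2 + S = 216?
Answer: 26581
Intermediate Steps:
S = 214 (S = -2 + 216 = 214)
26762 - Y(S, 181) = 26762 - 1*181 = 26762 - 181 = 26581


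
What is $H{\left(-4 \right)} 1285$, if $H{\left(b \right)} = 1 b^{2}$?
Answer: $20560$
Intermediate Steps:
$H{\left(b \right)} = b^{2}$
$H{\left(-4 \right)} 1285 = \left(-4\right)^{2} \cdot 1285 = 16 \cdot 1285 = 20560$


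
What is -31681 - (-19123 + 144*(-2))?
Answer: -12270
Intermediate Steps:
-31681 - (-19123 + 144*(-2)) = -31681 - (-19123 - 288) = -31681 - 1*(-19411) = -31681 + 19411 = -12270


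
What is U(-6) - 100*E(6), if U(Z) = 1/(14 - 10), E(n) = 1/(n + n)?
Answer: -97/12 ≈ -8.0833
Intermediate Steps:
E(n) = 1/(2*n)
U(Z) = ¼ (U(Z) = 1/4 = ¼)
U(-6) - 100*E(6) = ¼ - 50/6 = ¼ - 100*1/12 = ¼ - 25/3 = -97/12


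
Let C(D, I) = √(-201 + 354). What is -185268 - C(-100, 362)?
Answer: -185268 - 3*√17 ≈ -1.8528e+5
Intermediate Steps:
C(D, I) = 3*√17 (C(D, I) = √153 = 3*√17)
-185268 - C(-100, 362) = -185268 - 3*√17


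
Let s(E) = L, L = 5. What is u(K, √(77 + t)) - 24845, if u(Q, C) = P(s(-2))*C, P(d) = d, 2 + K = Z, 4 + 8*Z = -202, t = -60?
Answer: -24845 + 5*√17 ≈ -24824.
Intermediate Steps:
Z = -103/4 (Z = -½ + (⅛)*(-202) = -½ - 101/4 = -103/4 ≈ -25.750)
K = -111/4 (K = -2 - 103/4 = -111/4 ≈ -27.750)
s(E) = 5
u(Q, C) = 5*C
u(K, √(77 + t)) - 24845 = 5*√(77 - 60) - 24845 = 5*√17 - 24845 = -24845 + 5*√17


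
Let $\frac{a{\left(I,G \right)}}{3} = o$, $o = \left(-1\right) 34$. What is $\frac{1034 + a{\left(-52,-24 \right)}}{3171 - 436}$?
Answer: $\frac{932}{2735} \approx 0.34077$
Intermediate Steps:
$o = -34$
$a{\left(I,G \right)} = -102$ ($a{\left(I,G \right)} = 3 \left(-34\right) = -102$)
$\frac{1034 + a{\left(-52,-24 \right)}}{3171 - 436} = \frac{1034 - 102}{3171 - 436} = \frac{932}{2735}$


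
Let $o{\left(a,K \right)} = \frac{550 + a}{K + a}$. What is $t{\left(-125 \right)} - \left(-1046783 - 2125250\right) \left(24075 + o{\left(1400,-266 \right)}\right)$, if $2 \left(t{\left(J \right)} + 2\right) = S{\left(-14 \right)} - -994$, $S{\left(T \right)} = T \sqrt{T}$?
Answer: $\frac{14434336260055}{189} - 7 i \sqrt{14} \approx 7.6372 \cdot 10^{10} - 26.192 i$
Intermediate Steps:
$S{\left(T \right)} = T^{\frac{3}{2}}$
$o{\left(a,K \right)} = \frac{550 + a}{K + a}$
$t{\left(J \right)} = 495 - 7 i \sqrt{14}$ ($t{\left(J \right)} = -2 + \frac{\left(-14\right)^{\frac{3}{2}} - -994}{2} = -2 + \frac{- 14 i \sqrt{14} + 994}{2} = -2 + \frac{994 - 14 i \sqrt{14}}{2} = -2 + \left(497 - 7 i \sqrt{14}\right) = 495 - 7 i \sqrt{14}$)
$t{\left(-125 \right)} - \left(-1046783 - 2125250\right) \left(24075 + o{\left(1400,-266 \right)}\right) = \left(495 - 7 i \sqrt{14}\right) - \left(-1046783 - 2125250\right) \left(24075 + \frac{550 + 1400}{-266 + 1400}\right) = \left(495 - 7 i \sqrt{14}\right) - - 3172033 \left(24075 + \frac{1}{1134} \cdot 1950\right) = \left(495 - 7 i \sqrt{14}\right) - - 3172033 \left(24075 + \frac{325}{189}\right) = \left(495 - 7 i \sqrt{14}\right) - \left(-3172033\right) \frac{4550500}{189} = \left(495 - 7 i \sqrt{14}\right) - - \frac{14434336166500}{189} = \left(495 - 7 i \sqrt{14}\right) + \frac{14434336166500}{189} = \frac{14434336260055}{189} - 7 i \sqrt{14}$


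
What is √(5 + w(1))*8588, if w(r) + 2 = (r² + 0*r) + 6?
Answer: 8588*√10 ≈ 27158.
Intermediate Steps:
w(r) = 4 + r² (w(r) = -2 + ((r² + 0*r) + 6) = -2 + ((r² + 0) + 6) = -2 + (r² + 6) = -2 + (6 + r²) = 4 + r²)
√(5 + w(1))*8588 = √(5 + (4 + 1²))*8588 = √(5 + (4 + 1))*8588 = √(5 + 5)*8588 = √10*8588 = 8588*√10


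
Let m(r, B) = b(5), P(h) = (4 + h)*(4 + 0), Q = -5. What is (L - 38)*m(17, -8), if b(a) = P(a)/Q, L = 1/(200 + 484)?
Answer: 25991/95 ≈ 273.59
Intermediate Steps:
P(h) = 16 + 4*h (P(h) = (4 + h)*4 = 16 + 4*h)
L = 1/684 ≈ 0.0014620
b(a) = -16/5 - 4*a/5 (b(a) = (16 + 4*a)/(-5) = (16 + 4*a)*(-⅕) = -16/5 - 4*a/5)
m(r, B) = -36/5 (m(r, B) = -16/5 - ⅘*5 = -16/5 - 4 = -36/5)
(L - 38)*m(17, -8) = (1/684 - 38)*(-36/5) = -25991/684*(-36/5) = 25991/95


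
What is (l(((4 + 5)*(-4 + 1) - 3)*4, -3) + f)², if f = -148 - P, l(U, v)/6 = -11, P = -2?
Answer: 44944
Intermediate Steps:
l(U, v) = -66 (l(U, v) = 6*(-11) = -66)
f = -146 (f = -148 - 1*(-2) = -148 + 2 = -146)
(l(((4 + 5)*(-4 + 1) - 3)*4, -3) + f)² = (-66 - 146)² = (-212)² = 44944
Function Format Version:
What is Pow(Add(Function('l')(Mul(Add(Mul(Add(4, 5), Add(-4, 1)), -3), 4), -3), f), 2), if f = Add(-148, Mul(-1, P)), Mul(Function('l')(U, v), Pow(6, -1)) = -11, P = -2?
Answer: 44944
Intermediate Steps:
Function('l')(U, v) = -66 (Function('l')(U, v) = Mul(6, -11) = -66)
f = -146 (f = Add(-148, Mul(-1, -2)) = Add(-148, 2) = -146)
Pow(Add(Function('l')(Mul(Add(Mul(Add(4, 5), Add(-4, 1)), -3), 4), -3), f), 2) = Pow(Add(-66, -146), 2) = Pow(-212, 2) = 44944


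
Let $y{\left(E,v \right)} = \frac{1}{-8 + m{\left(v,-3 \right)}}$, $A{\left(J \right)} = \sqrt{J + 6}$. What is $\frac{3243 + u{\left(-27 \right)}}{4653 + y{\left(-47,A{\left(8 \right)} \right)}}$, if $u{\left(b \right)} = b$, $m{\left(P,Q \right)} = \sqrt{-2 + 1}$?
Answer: $\frac{486318696}{703601069} + \frac{1608 i}{703601069} \approx 0.69118 + 2.2854 \cdot 10^{-6} i$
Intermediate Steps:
$m{\left(P,Q \right)} = i$ ($m{\left(P,Q \right)} = \sqrt{-1} = i$)
$A{\left(J \right)} = \sqrt{6 + J}$
$y{\left(E,v \right)} = \frac{-8 - i}{65}$ ($y{\left(E,v \right)} = \frac{1}{-8 + i} = \frac{-8 - i}{65}$)
$\frac{3243 + u{\left(-27 \right)}}{4653 + y{\left(-47,A{\left(8 \right)} \right)}} = \frac{3243 - 27}{4653 - \left(\frac{8}{65} + \frac{i}{65}\right)} = \frac{3216}{\frac{302437}{65} - \frac{i}{65}} = 3216 \frac{65 \left(\frac{302437}{65} + \frac{i}{65}\right)}{1407202138} = \frac{104520 \left(\frac{302437}{65} + \frac{i}{65}\right)}{703601069}$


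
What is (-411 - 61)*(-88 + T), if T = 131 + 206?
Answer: -117528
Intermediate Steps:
T = 337
(-411 - 61)*(-88 + T) = (-411 - 61)*(-88 + 337) = -472*249 = -117528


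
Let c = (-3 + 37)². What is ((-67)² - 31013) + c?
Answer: -25368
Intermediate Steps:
c = 1156 (c = 34² = 1156)
((-67)² - 31013) + c = ((-67)² - 31013) + 1156 = (4489 - 31013) + 1156 = -26524 + 1156 = -25368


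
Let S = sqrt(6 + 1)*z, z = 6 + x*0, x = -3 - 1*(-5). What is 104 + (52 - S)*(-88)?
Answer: -4472 + 528*sqrt(7) ≈ -3075.0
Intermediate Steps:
x = 2 (x = -3 + 5 = 2)
z = 6 (z = 6 + 2*0 = 6 + 0 = 6)
S = 6*sqrt(7) (S = sqrt(6 + 1)*6 = sqrt(7)*6 = 6*sqrt(7) ≈ 15.875)
104 + (52 - S)*(-88) = 104 + (52 - 6*sqrt(7))*(-88) = 104 + (-4576 + 528*sqrt(7)) = -4472 + 528*sqrt(7)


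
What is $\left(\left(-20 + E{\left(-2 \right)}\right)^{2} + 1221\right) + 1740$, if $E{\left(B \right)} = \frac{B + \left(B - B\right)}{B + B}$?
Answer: $\frac{13365}{4} \approx 3341.3$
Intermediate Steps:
$E{\left(B \right)} = \frac{1}{2}$ ($E{\left(B \right)} = \frac{B + 0}{2 B} = B \frac{1}{2 B} = \frac{1}{2}$)
$\left(\left(-20 + E{\left(-2 \right)}\right)^{2} + 1221\right) + 1740 = \left(\left(-20 + \frac{1}{2}\right)^{2} + 1221\right) + 1740 = \left(\left(- \frac{39}{2}\right)^{2} + 1221\right) + 1740 = \left(\frac{1521}{4} + 1221\right) + 1740 = \frac{6405}{4} + 1740 = \frac{13365}{4}$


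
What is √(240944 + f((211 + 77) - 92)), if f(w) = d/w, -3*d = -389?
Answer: √425026383/42 ≈ 490.86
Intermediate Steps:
d = 389/3 (d = -⅓*(-389) = 389/3 ≈ 129.67)
f(w) = 389/(3*w)
√(240944 + f((211 + 77) - 92)) = √(240944 + 389/(3*((211 + 77) - 92))) = √(240944 + 389/(3*(288 - 92))) = √(240944 + (389/3)/196) = √(240944 + (389/3)*(1/196)) = √(240944 + 389/588) = √(141675461/588) = √425026383/42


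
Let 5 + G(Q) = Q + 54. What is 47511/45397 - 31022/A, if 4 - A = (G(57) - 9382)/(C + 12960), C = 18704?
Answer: -11146533624031/1542726251 ≈ -7225.2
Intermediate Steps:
G(Q) = 49 + Q (G(Q) = -5 + (Q + 54) = -5 + (54 + Q) = 49 + Q)
A = 33983/7916 (A = 4 - ((49 + 57) - 9382)/(18704 + 12960) = 4 - (106 - 9382)/31664 = 4 - (-9276)/31664 = 4 - 1*(-2319/7916) = 4 + 2319/7916 = 33983/7916 ≈ 4.2930)
47511/45397 - 31022/A = 47511/45397 - 31022/33983/7916 = 47511*(1/45397) - 31022*7916/33983 = 47511/45397 - 245570152/33983 = -11146533624031/1542726251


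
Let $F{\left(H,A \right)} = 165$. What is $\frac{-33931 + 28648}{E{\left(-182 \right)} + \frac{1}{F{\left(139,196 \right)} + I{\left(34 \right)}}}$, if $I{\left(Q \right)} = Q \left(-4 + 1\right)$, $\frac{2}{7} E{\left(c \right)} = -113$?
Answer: $\frac{665658}{49831} \approx 13.358$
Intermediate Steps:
$E{\left(c \right)} = - \frac{791}{2}$ ($E{\left(c \right)} = \frac{7}{2} \left(-113\right) = - \frac{791}{2}$)
$I{\left(Q \right)} = - 3 Q$ ($I{\left(Q \right)} = Q \left(-3\right) = - 3 Q$)
$\frac{-33931 + 28648}{E{\left(-182 \right)} + \frac{1}{F{\left(139,196 \right)} + I{\left(34 \right)}}} = \frac{-33931 + 28648}{- \frac{791}{2} + \frac{1}{165 - 102}} = - \frac{5283}{- \frac{791}{2} + \frac{1}{165 - 102}} = - \frac{5283}{- \frac{791}{2} + \frac{1}{63}} = - \frac{5283}{- \frac{49831}{126}} = \left(-5283\right) \left(- \frac{126}{49831}\right) = \frac{665658}{49831}$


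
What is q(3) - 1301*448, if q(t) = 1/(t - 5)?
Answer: -1165697/2 ≈ -5.8285e+5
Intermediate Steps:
q(t) = 1/(-5 + t)
q(3) - 1301*448 = 1/(-5 + 3) - 1301*448 = 1/(-2) - 582848 = -½ - 582848 = -1165697/2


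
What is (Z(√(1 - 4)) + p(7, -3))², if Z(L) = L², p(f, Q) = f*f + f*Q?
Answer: 625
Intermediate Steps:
p(f, Q) = f² + Q*f
(Z(√(1 - 4)) + p(7, -3))² = ((√(1 - 4))² + 7*(-3 + 7))² = ((√(-3))² + 7*4)² = ((I*√3)² + 28)² = (-3 + 28)² = 25² = 625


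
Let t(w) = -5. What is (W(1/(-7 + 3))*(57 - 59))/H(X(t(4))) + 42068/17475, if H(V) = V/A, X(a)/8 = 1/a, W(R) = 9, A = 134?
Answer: 52771261/34950 ≈ 1509.9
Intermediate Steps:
X(a) = 8/a
H(V) = V/134
(W(1/(-7 + 3))*(57 - 59))/H(X(t(4))) + 42068/17475 = (9*(57 - 59))/(((8/(-5))/134)) + 42068/17475 = (9*(-2))/(((8*(-⅕))/134)) + 42068*(1/17475) = -18/((1/134)*(-8/5)) + 42068/17475 = -18/(-4/335) + 42068/17475 = -18*(-335/4) + 42068/17475 = 3015/2 + 42068/17475 = 52771261/34950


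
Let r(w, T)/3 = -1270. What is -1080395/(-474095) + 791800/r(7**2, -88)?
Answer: -7425442321/36126039 ≈ -205.54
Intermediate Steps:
r(w, T) = -3810 (r(w, T) = 3*(-1270) = -3810)
-1080395/(-474095) + 791800/r(7**2, -88) = -1080395/(-474095) + 791800/(-3810) = -1080395*(-1/474095) + 791800*(-1/3810) = 216079/94819 - 79180/381 = -7425442321/36126039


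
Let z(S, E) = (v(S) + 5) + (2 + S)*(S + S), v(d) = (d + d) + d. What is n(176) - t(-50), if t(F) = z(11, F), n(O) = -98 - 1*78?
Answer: -500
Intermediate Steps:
n(O) = -176 (n(O) = -98 - 78 = -176)
v(d) = 3*d (v(d) = 2*d + d = 3*d)
z(S, E) = 5 + 3*S + 2*S*(2 + S) (z(S, E) = (3*S + 5) + (2 + S)*(S + S) = (5 + 3*S) + (2 + S)*(2*S) = (5 + 3*S) + 2*S*(2 + S) = 5 + 3*S + 2*S*(2 + S))
t(F) = 324 (t(F) = 5 + 2*11² + 7*11 = 5 + 2*121 + 77 = 5 + 242 + 77 = 324)
n(176) - t(-50) = -176 - 1*324 = -176 - 324 = -500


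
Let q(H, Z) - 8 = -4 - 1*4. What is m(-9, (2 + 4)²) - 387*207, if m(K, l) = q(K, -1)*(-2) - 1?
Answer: -80110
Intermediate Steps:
q(H, Z) = 0 (q(H, Z) = 8 + (-4 - 1*4) = 8 + (-4 - 4) = 8 - 8 = 0)
m(K, l) = -1 (m(K, l) = 0*(-2) - 1 = 0 - 1 = -1)
m(-9, (2 + 4)²) - 387*207 = -1 - 387*207 = -1 - 80109 = -80110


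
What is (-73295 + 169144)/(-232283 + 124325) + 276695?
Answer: 29871342961/107958 ≈ 2.7669e+5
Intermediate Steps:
(-73295 + 169144)/(-232283 + 124325) + 276695 = 95849/(-107958) + 276695 = 95849*(-1/107958) + 276695 = -95849/107958 + 276695 = 29871342961/107958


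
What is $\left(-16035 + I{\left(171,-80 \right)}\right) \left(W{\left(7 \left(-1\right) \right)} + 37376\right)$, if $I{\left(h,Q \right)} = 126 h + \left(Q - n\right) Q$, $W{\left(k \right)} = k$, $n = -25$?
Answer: $370364159$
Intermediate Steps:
$I{\left(h,Q \right)} = 126 h + Q \left(25 + Q\right)$ ($I{\left(h,Q \right)} = 126 h + \left(Q - -25\right) Q = 126 h + \left(Q + 25\right) Q = 126 h + \left(25 + Q\right) Q = 126 h + Q \left(25 + Q\right)$)
$\left(-16035 + I{\left(171,-80 \right)}\right) \left(W{\left(7 \left(-1\right) \right)} + 37376\right) = \left(-16035 + \left(\left(-80\right)^{2} + 25 \left(-80\right) + 126 \cdot 171\right)\right) \left(7 \left(-1\right) + 37376\right) = \left(-16035 + \left(6400 - 2000 + 21546\right)\right) \left(-7 + 37376\right) = \left(-16035 + 25946\right) 37369 = 9911 \cdot 37369 = 370364159$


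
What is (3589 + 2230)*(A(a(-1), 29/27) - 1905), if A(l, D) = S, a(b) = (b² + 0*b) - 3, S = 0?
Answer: -11085195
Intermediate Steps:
a(b) = -3 + b² (a(b) = (b² + 0) - 3 = b² - 3 = -3 + b²)
A(l, D) = 0
(3589 + 2230)*(A(a(-1), 29/27) - 1905) = (3589 + 2230)*(0 - 1905) = 5819*(-1905) = -11085195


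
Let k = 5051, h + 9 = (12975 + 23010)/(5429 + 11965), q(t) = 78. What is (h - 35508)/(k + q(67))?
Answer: -205915571/29737942 ≈ -6.9243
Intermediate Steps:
h = -40187/5798 (h = -9 + (12975 + 23010)/(5429 + 11965) = -9 + 35985/17394 = -9 + 35985*(1/17394) = -9 + 11995/5798 = -40187/5798 ≈ -6.9312)
(h - 35508)/(k + q(67)) = (-40187/5798 - 35508)/(5051 + 78) = -205915571/5798/5129 = -205915571/5798*1/5129 = -205915571/29737942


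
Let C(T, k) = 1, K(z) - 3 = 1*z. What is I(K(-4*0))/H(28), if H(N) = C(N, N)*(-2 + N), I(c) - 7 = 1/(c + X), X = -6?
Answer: 10/39 ≈ 0.25641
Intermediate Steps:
K(z) = 3 + z (K(z) = 3 + 1*z = 3 + z)
I(c) = 7 + 1/(-6 + c) (I(c) = 7 + 1/(c - 6) = 7 + 1/(-6 + c))
H(N) = -2 + N (H(N) = 1*(-2 + N) = -2 + N)
I(K(-4*0))/H(28) = ((-41 + 7*(3 - 4*0))/(-6 + (3 - 4*0)))/(-2 + 28) = ((-41 + 7*(3 + 0))/(-6 + (3 + 0)))/26 = ((-41 + 7*3)/(-6 + 3))*(1/26) = ((-41 + 21)/(-3))*(1/26) = -⅓*(-20)*(1/26) = (20/3)*(1/26) = 10/39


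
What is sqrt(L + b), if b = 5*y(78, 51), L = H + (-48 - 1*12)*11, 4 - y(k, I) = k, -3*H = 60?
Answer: 5*I*sqrt(42) ≈ 32.404*I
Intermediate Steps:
H = -20 (H = -1/3*60 = -20)
y(k, I) = 4 - k
L = -680 (L = -20 + (-48 - 1*12)*11 = -20 + (-48 - 12)*11 = -20 - 60*11 = -20 - 660 = -680)
b = -370 (b = 5*(4 - 1*78) = 5*(4 - 78) = 5*(-74) = -370)
sqrt(L + b) = sqrt(-680 - 370) = sqrt(-1050) = 5*I*sqrt(42)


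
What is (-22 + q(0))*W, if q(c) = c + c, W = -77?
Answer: 1694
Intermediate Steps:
q(c) = 2*c
(-22 + q(0))*W = (-22 + 2*0)*(-77) = (-22 + 0)*(-77) = -22*(-77) = 1694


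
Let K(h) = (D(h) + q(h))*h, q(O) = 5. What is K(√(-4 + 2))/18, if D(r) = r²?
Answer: I*√2/6 ≈ 0.2357*I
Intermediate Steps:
K(h) = h*(5 + h²) (K(h) = (h² + 5)*h = (5 + h²)*h = h*(5 + h²))
K(√(-4 + 2))/18 = (√(-4 + 2)*(5 + (√(-4 + 2))²))/18 = (√(-2)*(5 + (√(-2))²))*(1/18) = ((I*√2)*(5 + (I*√2)²))*(1/18) = ((I*√2)*(5 - 2))*(1/18) = ((I*√2)*3)*(1/18) = (3*I*√2)*(1/18) = I*√2/6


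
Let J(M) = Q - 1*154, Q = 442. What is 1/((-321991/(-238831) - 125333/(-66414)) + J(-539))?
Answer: 15861722034/4619494061789 ≈ 0.0034336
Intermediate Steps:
J(M) = 288 (J(M) = 442 - 1*154 = 442 - 154 = 288)
1/((-321991/(-238831) - 125333/(-66414)) + J(-539)) = 1/((-321991/(-238831) - 125333/(-66414)) + 288) = 1/((-321991*(-1/238831) - 125333*(-1/66414)) + 288) = 1/((321991/238831 + 125333/66414) + 288) = 1/(51318115997/15861722034 + 288) = 1/(4619494061789/15861722034) = 15861722034/4619494061789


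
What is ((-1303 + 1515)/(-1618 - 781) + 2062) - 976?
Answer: 2605102/2399 ≈ 1085.9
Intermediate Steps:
((-1303 + 1515)/(-1618 - 781) + 2062) - 976 = (212/(-2399) + 2062) - 976 = (212*(-1/2399) + 2062) - 976 = (-212/2399 + 2062) - 976 = 4946526/2399 - 976 = 2605102/2399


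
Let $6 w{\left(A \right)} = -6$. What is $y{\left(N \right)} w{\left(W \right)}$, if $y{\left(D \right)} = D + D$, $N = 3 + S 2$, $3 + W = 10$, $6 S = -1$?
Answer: $- \frac{16}{3} \approx -5.3333$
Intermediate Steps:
$S = - \frac{1}{6}$ ($S = \frac{1}{6} \left(-1\right) = - \frac{1}{6} \approx -0.16667$)
$W = 7$ ($W = -3 + 10 = 7$)
$w{\left(A \right)} = -1$ ($w{\left(A \right)} = \frac{1}{6} \left(-6\right) = -1$)
$N = \frac{8}{3}$ ($N = 3 - \frac{1}{3} = \frac{8}{3} \approx 2.6667$)
$y{\left(D \right)} = 2 D$
$y{\left(N \right)} w{\left(W \right)} = 2 \cdot \frac{8}{3} \left(-1\right) = \frac{16}{3} \left(-1\right) = - \frac{16}{3}$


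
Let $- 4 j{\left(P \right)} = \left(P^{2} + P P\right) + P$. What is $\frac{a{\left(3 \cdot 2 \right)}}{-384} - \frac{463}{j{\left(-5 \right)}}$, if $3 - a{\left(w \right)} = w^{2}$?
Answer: $\frac{237551}{5760} \approx 41.242$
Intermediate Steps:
$a{\left(w \right)} = 3 - w^{2}$
$j{\left(P \right)} = - \frac{P^{2}}{2} - \frac{P}{4}$ ($j{\left(P \right)} = - \frac{\left(P^{2} + P P\right) + P}{4} = - \frac{\left(P^{2} + P^{2}\right) + P}{4} = - \frac{2 P^{2} + P}{4} = - \frac{P + 2 P^{2}}{4} = - \frac{P^{2}}{2} - \frac{P}{4}$)
$\frac{a{\left(3 \cdot 2 \right)}}{-384} - \frac{463}{j{\left(-5 \right)}} = \frac{3 - \left(3 \cdot 2\right)^{2}}{-384} - \frac{463}{\left(- \frac{1}{4}\right) \left(-5\right) \left(1 + 2 \left(-5\right)\right)} = \left(3 - 6^{2}\right) \left(- \frac{1}{384}\right) - \frac{463}{\left(- \frac{1}{4}\right) \left(-5\right) \left(1 - 10\right)} = \left(3 - 36\right) \left(- \frac{1}{384}\right) - \frac{463}{\left(- \frac{1}{4}\right) \left(-5\right) \left(-9\right)} = \left(3 - 36\right) \left(- \frac{1}{384}\right) - \frac{463}{- \frac{45}{4}} = \left(-33\right) \left(- \frac{1}{384}\right) - - \frac{1852}{45} = \frac{11}{128} + \frac{1852}{45} = \frac{237551}{5760}$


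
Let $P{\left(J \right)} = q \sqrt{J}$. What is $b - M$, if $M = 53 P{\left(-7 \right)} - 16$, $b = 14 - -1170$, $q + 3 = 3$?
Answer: $1200$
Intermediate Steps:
$q = 0$ ($q = -3 + 3 = 0$)
$b = 1184$ ($b = 14 + 1170 = 1184$)
$P{\left(J \right)} = 0$ ($P{\left(J \right)} = 0 \sqrt{J} = 0$)
$M = -16$ ($M = 53 \cdot 0 - 16 = 0 - 16 = -16$)
$b - M = 1184 - -16 = 1184 + 16 = 1200$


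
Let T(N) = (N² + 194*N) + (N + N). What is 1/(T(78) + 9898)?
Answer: 1/31270 ≈ 3.1980e-5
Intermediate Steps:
T(N) = N² + 196*N (T(N) = (N² + 194*N) + 2*N = N² + 196*N)
1/(T(78) + 9898) = 1/(78*(196 + 78) + 9898) = 1/(78*274 + 9898) = 1/(21372 + 9898) = 1/31270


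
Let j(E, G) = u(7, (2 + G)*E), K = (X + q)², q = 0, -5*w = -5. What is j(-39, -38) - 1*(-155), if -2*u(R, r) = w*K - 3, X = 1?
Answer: 156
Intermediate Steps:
w = 1 (w = -⅕*(-5) = 1)
K = 1 (K = (1 + 0)² = 1² = 1)
u(R, r) = 1 (u(R, r) = -(1*1 - 3)/2 = -(1 - 3)/2 = -½*(-2) = 1)
j(E, G) = 1
j(-39, -38) - 1*(-155) = 1 - 1*(-155) = 1 + 155 = 156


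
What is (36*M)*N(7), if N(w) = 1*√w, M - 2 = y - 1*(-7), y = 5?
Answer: 504*√7 ≈ 1333.5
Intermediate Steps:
M = 14 (M = 2 + (5 - 1*(-7)) = 2 + (5 + 7) = 2 + 12 = 14)
N(w) = √w
(36*M)*N(7) = (36*14)*√7 = 504*√7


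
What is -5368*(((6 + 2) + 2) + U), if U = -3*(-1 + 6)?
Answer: 26840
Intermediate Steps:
U = -15 (U = -3*5 = -15)
-5368*(((6 + 2) + 2) + U) = -5368*(((6 + 2) + 2) - 15) = -5368*((8 + 2) - 15) = -5368*(10 - 15) = -5368*(-5) = 26840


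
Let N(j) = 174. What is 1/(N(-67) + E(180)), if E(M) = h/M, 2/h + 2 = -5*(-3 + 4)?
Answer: 630/109619 ≈ 0.0057472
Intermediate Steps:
h = -2/7 (h = 2/(-2 - 5*(-3 + 4)) = 2/(-2 - 5*1) = 2/(-2 - 5) = 2/(-7) = 2*(-⅐) = -2/7 ≈ -0.28571)
E(M) = -2/(7*M)
1/(N(-67) + E(180)) = 1/(174 - 2/7/180) = 1/(174 - 2/7*1/180) = 1/(174 - 1/630) = 1/(109619/630) = 630/109619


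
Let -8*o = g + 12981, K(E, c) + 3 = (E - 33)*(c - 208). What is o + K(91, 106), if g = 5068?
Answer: -65401/8 ≈ -8175.1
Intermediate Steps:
K(E, c) = -3 + (-208 + c)*(-33 + E) (K(E, c) = -3 + (E - 33)*(c - 208) = -3 + (-33 + E)*(-208 + c) = -3 + (-208 + c)*(-33 + E))
o = -18049/8 (o = -(5068 + 12981)/8 = -⅛*18049 = -18049/8 ≈ -2256.1)
o + K(91, 106) = -18049/8 + (6861 - 208*91 - 33*106 + 91*106) = -18049/8 + (6861 - 18928 - 3498 + 9646) = -18049/8 - 5919 = -65401/8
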